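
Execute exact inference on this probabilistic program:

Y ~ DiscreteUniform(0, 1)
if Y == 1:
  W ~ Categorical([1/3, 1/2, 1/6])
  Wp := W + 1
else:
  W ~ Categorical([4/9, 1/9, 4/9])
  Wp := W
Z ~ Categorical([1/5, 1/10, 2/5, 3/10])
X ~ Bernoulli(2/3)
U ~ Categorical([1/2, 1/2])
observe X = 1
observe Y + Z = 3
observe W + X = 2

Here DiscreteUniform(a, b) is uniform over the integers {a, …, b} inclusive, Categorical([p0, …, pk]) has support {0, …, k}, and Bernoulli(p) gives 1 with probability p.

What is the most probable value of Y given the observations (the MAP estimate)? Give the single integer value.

argmax_v P(Y = v | obs) = 1

Enumerate traces; 4 have nonzero weight after conditioning:
  (Y=0, W=1, Z=3, X=1, U=0) weight 1/180
  (Y=0, W=1, Z=3, X=1, U=1) weight 1/180
  (Y=1, W=1, Z=2, X=1, U=0) weight 1/30
  (Y=1, W=1, Z=2, X=1, U=1) weight 1/30
Group by Y:
  weight(Y=0) = 1/90
  weight(Y=1) = 1/15
Total weight = 1/90 + 1/15 = 7/90
P(Y=0 | obs) = 1/90 / 7/90 = 1/7
P(Y=1 | obs) = 1/15 / 7/90 = 6/7
argmax = 1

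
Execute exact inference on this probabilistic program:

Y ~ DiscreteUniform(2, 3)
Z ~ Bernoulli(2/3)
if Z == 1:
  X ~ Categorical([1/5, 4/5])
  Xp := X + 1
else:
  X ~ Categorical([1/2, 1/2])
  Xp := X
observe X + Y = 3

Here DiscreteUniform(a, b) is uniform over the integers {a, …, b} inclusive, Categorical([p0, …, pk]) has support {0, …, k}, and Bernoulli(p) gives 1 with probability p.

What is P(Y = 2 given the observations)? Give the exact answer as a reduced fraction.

P(Y = 2 | obs) = 7/10

Enumerate traces; 4 have nonzero weight after conditioning:
  (Y=2, Z=0, X=1) weight 1/12
  (Y=2, Z=1, X=1) weight 4/15
  (Y=3, Z=0, X=0) weight 1/12
  (Y=3, Z=1, X=0) weight 1/15
Group by Y:
  weight(Y=2) = 7/20
  weight(Y=3) = 3/20
Total weight = 7/20 + 3/20 = 1/2
P(Y=2 | obs) = 7/20 / 1/2 = 7/10
P(Y=3 | obs) = 3/20 / 1/2 = 3/10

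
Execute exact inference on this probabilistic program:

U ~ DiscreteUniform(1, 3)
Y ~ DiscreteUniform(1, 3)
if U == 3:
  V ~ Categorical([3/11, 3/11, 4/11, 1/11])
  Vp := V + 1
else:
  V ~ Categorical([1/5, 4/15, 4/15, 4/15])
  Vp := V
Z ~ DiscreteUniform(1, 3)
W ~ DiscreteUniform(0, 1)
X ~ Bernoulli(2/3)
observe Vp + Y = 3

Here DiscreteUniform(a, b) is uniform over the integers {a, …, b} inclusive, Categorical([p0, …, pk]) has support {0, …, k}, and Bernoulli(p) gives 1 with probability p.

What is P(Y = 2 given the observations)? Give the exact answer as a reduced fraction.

P(Y = 2 | obs) = 133/332

Enumerate traces; 96 have nonzero weight after conditioning:
  (U=1, Y=1, V=2, Z=1, W=0, X=0) weight 2/1215
  (U=1, Y=1, V=2, Z=1, W=0, X=1) weight 4/1215
  (U=1, Y=1, V=2, Z=1, W=1, X=0) weight 2/1215
  (U=1, Y=1, V=2, Z=1, W=1, X=1) weight 4/1215
  (U=1, Y=1, V=2, Z=2, W=0, X=0) weight 2/1215
  (U=1, Y=1, V=2, Z=2, W=0, X=1) weight 4/1215
  (U=1, Y=1, V=2, Z=2, W=1, X=0) weight 2/1215
  (U=1, Y=1, V=2, Z=2, W=1, X=1) weight 4/1215
  (U=1, Y=2, V=1, Z=1, W=0, X=0) weight 2/1215
  (U=1, Y=3, V=0, Z=1, W=0, X=0) weight 1/810
  … 86 more
Group by Y:
  weight(Y=1) = 133/1485
  weight(Y=2) = 133/1485
  weight(Y=3) = 2/45
Total weight = 133/1485 + 133/1485 + 2/45 = 332/1485
P(Y=1 | obs) = 133/1485 / 332/1485 = 133/332
P(Y=2 | obs) = 133/1485 / 332/1485 = 133/332
P(Y=3 | obs) = 2/45 / 332/1485 = 33/166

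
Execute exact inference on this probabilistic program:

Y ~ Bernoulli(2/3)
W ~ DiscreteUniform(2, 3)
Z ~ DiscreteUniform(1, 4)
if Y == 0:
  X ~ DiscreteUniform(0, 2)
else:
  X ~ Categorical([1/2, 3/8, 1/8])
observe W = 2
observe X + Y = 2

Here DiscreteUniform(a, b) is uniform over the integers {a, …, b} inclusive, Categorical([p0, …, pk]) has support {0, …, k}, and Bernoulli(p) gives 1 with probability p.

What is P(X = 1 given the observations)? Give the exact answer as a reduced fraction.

Enumerate traces; 8 have nonzero weight after conditioning:
  (Y=0, W=2, Z=1, X=2) weight 1/72
  (Y=0, W=2, Z=2, X=2) weight 1/72
  (Y=0, W=2, Z=3, X=2) weight 1/72
  (Y=0, W=2, Z=4, X=2) weight 1/72
  (Y=1, W=2, Z=1, X=1) weight 1/32
  (Y=1, W=2, Z=2, X=1) weight 1/32
  (Y=1, W=2, Z=3, X=1) weight 1/32
  (Y=1, W=2, Z=4, X=1) weight 1/32
Group by X:
  weight(X=1) = 1/8
  weight(X=2) = 1/18
Total weight = 1/8 + 1/18 = 13/72
P(X=1 | obs) = 1/8 / 13/72 = 9/13
P(X=2 | obs) = 1/18 / 13/72 = 4/13

P(X = 1 | obs) = 9/13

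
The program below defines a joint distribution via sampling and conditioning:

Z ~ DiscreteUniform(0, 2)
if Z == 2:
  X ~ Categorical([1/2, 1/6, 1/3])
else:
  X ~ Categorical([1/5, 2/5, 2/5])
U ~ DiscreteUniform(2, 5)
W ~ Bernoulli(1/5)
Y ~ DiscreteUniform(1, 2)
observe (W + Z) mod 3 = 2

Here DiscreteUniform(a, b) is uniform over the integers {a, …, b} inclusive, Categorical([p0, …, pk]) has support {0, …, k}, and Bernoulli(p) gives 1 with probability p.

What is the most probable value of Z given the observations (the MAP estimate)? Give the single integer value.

argmax_v P(Z = v | obs) = 2

Enumerate traces; 48 have nonzero weight after conditioning:
  (Z=1, X=0, U=2, W=1, Y=1) weight 1/600
  (Z=1, X=0, U=2, W=1, Y=2) weight 1/600
  (Z=1, X=0, U=3, W=1, Y=1) weight 1/600
  (Z=1, X=0, U=3, W=1, Y=2) weight 1/600
  (Z=1, X=0, U=4, W=1, Y=1) weight 1/600
  (Z=1, X=0, U=4, W=1, Y=2) weight 1/600
  (Z=1, X=0, U=5, W=1, Y=1) weight 1/600
  (Z=1, X=0, U=5, W=1, Y=2) weight 1/600
  (Z=2, X=0, U=2, W=0, Y=1) weight 1/60
  … 39 more
Group by Z:
  weight(Z=1) = 1/15
  weight(Z=2) = 4/15
Total weight = 1/15 + 4/15 = 1/3
P(Z=1 | obs) = 1/15 / 1/3 = 1/5
P(Z=2 | obs) = 4/15 / 1/3 = 4/5
argmax = 2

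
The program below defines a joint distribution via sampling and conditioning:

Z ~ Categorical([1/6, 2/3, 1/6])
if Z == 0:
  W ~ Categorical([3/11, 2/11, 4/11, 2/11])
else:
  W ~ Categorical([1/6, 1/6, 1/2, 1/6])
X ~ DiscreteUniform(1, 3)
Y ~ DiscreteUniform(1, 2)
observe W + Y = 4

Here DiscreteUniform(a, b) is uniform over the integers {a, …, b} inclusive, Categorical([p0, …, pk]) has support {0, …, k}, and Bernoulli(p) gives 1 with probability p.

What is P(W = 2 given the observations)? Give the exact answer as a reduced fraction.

Enumerate traces; 18 have nonzero weight after conditioning:
  (Z=0, W=2, X=1, Y=2) weight 1/99
  (Z=0, W=2, X=2, Y=2) weight 1/99
  (Z=0, W=2, X=3, Y=2) weight 1/99
  (Z=0, W=3, X=1, Y=1) weight 1/198
  (Z=0, W=3, X=2, Y=1) weight 1/198
  (Z=0, W=3, X=3, Y=1) weight 1/198
  (Z=1, W=2, X=1, Y=2) weight 1/18
  (Z=1, W=2, X=2, Y=2) weight 1/18
  … 10 more
Group by W:
  weight(W=2) = 21/88
  weight(W=3) = 67/792
Total weight = 21/88 + 67/792 = 32/99
P(W=2 | obs) = 21/88 / 32/99 = 189/256
P(W=3 | obs) = 67/792 / 32/99 = 67/256

P(W = 2 | obs) = 189/256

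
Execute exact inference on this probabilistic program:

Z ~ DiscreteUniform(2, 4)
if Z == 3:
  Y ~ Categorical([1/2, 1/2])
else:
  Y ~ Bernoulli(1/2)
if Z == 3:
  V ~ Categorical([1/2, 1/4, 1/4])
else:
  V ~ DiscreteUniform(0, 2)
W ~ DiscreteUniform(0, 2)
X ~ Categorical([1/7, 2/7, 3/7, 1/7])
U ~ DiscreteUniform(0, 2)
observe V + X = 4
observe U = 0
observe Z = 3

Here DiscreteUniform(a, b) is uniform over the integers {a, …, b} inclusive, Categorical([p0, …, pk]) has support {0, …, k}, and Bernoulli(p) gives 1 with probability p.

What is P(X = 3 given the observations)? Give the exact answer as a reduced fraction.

Enumerate traces; 12 have nonzero weight after conditioning:
  (Z=3, Y=0, V=1, W=0, X=3, U=0) weight 1/1512
  (Z=3, Y=0, V=1, W=1, X=3, U=0) weight 1/1512
  (Z=3, Y=0, V=1, W=2, X=3, U=0) weight 1/1512
  (Z=3, Y=0, V=2, W=0, X=2, U=0) weight 1/504
  (Z=3, Y=0, V=2, W=1, X=2, U=0) weight 1/504
  (Z=3, Y=0, V=2, W=2, X=2, U=0) weight 1/504
  (Z=3, Y=1, V=1, W=0, X=3, U=0) weight 1/1512
  (Z=3, Y=1, V=1, W=1, X=3, U=0) weight 1/1512
  … 4 more
Group by X:
  weight(X=2) = 1/84
  weight(X=3) = 1/252
Total weight = 1/84 + 1/252 = 1/63
P(X=2 | obs) = 1/84 / 1/63 = 3/4
P(X=3 | obs) = 1/252 / 1/63 = 1/4

P(X = 3 | obs) = 1/4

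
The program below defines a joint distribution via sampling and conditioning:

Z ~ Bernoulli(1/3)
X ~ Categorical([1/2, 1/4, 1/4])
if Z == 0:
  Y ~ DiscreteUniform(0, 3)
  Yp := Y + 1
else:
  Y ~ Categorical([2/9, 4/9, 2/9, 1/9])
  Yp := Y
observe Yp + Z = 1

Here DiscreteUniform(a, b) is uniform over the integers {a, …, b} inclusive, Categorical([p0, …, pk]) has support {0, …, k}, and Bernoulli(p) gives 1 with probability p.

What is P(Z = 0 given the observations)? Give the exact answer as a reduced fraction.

Enumerate traces; 6 have nonzero weight after conditioning:
  (Z=0, X=0, Y=0) weight 1/12
  (Z=0, X=1, Y=0) weight 1/24
  (Z=0, X=2, Y=0) weight 1/24
  (Z=1, X=0, Y=0) weight 1/27
  (Z=1, X=1, Y=0) weight 1/54
  (Z=1, X=2, Y=0) weight 1/54
Group by Z:
  weight(Z=0) = 1/6
  weight(Z=1) = 2/27
Total weight = 1/6 + 2/27 = 13/54
P(Z=0 | obs) = 1/6 / 13/54 = 9/13
P(Z=1 | obs) = 2/27 / 13/54 = 4/13

P(Z = 0 | obs) = 9/13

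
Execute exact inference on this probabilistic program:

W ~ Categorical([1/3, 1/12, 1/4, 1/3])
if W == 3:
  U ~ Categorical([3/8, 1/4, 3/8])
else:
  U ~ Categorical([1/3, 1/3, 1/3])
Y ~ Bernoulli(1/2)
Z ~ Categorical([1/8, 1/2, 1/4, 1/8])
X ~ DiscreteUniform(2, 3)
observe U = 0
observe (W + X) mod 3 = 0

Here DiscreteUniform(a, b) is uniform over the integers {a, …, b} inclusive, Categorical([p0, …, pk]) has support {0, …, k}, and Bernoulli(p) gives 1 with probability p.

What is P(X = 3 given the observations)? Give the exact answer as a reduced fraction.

Enumerate traces; 24 have nonzero weight after conditioning:
  (W=0, U=0, Y=0, Z=0, X=3) weight 1/288
  (W=0, U=0, Y=0, Z=1, X=3) weight 1/72
  (W=0, U=0, Y=0, Z=2, X=3) weight 1/144
  (W=0, U=0, Y=0, Z=3, X=3) weight 1/288
  (W=0, U=0, Y=1, Z=0, X=3) weight 1/288
  (W=0, U=0, Y=1, Z=1, X=3) weight 1/72
  (W=0, U=0, Y=1, Z=2, X=3) weight 1/144
  (W=0, U=0, Y=1, Z=3, X=3) weight 1/288
  (W=1, U=0, Y=0, Z=0, X=2) weight 1/1152
  … 15 more
Group by X:
  weight(X=2) = 1/72
  weight(X=3) = 17/144
Total weight = 1/72 + 17/144 = 19/144
P(X=2 | obs) = 1/72 / 19/144 = 2/19
P(X=3 | obs) = 17/144 / 19/144 = 17/19

P(X = 3 | obs) = 17/19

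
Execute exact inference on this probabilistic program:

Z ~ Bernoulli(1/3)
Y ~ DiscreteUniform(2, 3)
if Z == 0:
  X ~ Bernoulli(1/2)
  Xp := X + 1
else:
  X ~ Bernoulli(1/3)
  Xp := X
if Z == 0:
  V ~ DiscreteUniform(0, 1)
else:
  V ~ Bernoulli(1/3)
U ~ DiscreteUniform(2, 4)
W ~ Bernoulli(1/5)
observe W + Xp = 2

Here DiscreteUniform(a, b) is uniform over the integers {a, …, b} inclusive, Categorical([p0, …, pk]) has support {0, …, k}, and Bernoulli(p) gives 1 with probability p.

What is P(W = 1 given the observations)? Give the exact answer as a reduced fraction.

Enumerate traces; 36 have nonzero weight after conditioning:
  (Z=0, Y=2, X=0, V=0, U=2, W=1) weight 1/180
  (Z=0, Y=2, X=0, V=0, U=3, W=1) weight 1/180
  (Z=0, Y=2, X=0, V=0, U=4, W=1) weight 1/180
  (Z=0, Y=2, X=0, V=1, U=2, W=1) weight 1/180
  (Z=0, Y=2, X=0, V=1, U=3, W=1) weight 1/180
  (Z=0, Y=2, X=0, V=1, U=4, W=1) weight 1/180
  (Z=0, Y=2, X=1, V=0, U=2, W=0) weight 1/45
  (Z=0, Y=2, X=1, V=0, U=3, W=0) weight 1/45
  … 28 more
Group by W:
  weight(W=0) = 4/15
  weight(W=1) = 4/45
Total weight = 4/15 + 4/45 = 16/45
P(W=0 | obs) = 4/15 / 16/45 = 3/4
P(W=1 | obs) = 4/45 / 16/45 = 1/4

P(W = 1 | obs) = 1/4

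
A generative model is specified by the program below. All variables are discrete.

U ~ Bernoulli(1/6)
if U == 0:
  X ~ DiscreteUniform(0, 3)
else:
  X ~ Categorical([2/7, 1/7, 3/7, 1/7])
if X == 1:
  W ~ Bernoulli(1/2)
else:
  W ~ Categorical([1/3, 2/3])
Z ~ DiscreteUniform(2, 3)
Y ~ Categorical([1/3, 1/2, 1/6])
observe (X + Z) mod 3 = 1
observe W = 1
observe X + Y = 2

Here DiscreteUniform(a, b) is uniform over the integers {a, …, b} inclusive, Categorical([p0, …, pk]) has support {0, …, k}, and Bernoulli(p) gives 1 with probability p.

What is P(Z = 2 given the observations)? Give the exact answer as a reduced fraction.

P(Z = 2 | obs) = 376/727

Enumerate traces; 4 have nonzero weight after conditioning:
  (U=0, X=1, W=1, Z=3, Y=1) weight 5/192
  (U=0, X=2, W=1, Z=2, Y=0) weight 5/216
  (U=1, X=1, W=1, Z=3, Y=1) weight 1/336
  (U=1, X=2, W=1, Z=2, Y=0) weight 1/126
Group by Z:
  weight(Z=2) = 47/1512
  weight(Z=3) = 13/448
Total weight = 47/1512 + 13/448 = 727/12096
P(Z=2 | obs) = 47/1512 / 727/12096 = 376/727
P(Z=3 | obs) = 13/448 / 727/12096 = 351/727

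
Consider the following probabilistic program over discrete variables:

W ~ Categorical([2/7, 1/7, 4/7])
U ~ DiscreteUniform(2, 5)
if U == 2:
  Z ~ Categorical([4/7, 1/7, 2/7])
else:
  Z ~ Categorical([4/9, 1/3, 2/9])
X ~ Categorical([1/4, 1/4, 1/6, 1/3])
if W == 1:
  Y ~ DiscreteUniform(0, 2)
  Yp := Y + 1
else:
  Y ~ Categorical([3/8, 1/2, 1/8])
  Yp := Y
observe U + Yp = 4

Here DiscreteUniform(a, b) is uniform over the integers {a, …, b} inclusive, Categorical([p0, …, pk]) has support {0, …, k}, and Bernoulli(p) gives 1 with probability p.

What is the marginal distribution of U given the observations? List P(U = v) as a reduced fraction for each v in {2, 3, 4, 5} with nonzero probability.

P(U=2) = 13/80, P(U=3) = 1/2, P(U=4) = 27/80

Enumerate traces; 96 have nonzero weight after conditioning:
  (W=0, U=2, Z=0, X=0, Y=2) weight 1/784
  (W=0, U=2, Z=0, X=1, Y=2) weight 1/784
  (W=0, U=2, Z=0, X=2, Y=2) weight 1/1176
  (W=0, U=2, Z=0, X=3, Y=2) weight 1/588
  (W=0, U=2, Z=1, X=0, Y=2) weight 1/3136
  (W=0, U=2, Z=1, X=1, Y=2) weight 1/3136
  (W=0, U=2, Z=1, X=2, Y=2) weight 1/4704
  (W=0, U=2, Z=1, X=3, Y=2) weight 1/2352
  (W=0, U=3, Z=0, X=0, Y=1) weight 1/252
  (W=0, U=4, Z=0, X=0, Y=0) weight 1/336
  … 86 more
Group by U:
  weight(U=2) = 13/336
  weight(U=3) = 5/42
  weight(U=4) = 9/112
Total weight = 13/336 + 5/42 + 9/112 = 5/21
P(U=2 | obs) = 13/336 / 5/21 = 13/80
P(U=3 | obs) = 5/42 / 5/21 = 1/2
P(U=4 | obs) = 9/112 / 5/21 = 27/80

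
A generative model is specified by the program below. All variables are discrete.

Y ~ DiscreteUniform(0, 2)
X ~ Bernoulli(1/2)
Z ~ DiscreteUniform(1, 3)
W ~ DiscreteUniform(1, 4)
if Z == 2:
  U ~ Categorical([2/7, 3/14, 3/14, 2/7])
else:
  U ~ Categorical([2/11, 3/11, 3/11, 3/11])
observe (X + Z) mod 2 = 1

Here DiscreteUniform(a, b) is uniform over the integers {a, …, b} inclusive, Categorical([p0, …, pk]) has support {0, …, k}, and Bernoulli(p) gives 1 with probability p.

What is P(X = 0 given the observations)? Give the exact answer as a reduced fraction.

P(X = 0 | obs) = 2/3

Enumerate traces; 144 have nonzero weight after conditioning:
  (Y=0, X=0, Z=1, W=1, U=0) weight 1/396
  (Y=0, X=0, Z=1, W=1, U=1) weight 1/264
  (Y=0, X=0, Z=1, W=1, U=2) weight 1/264
  (Y=0, X=0, Z=1, W=1, U=3) weight 1/264
  (Y=0, X=0, Z=1, W=2, U=0) weight 1/396
  (Y=0, X=0, Z=1, W=2, U=1) weight 1/264
  (Y=0, X=0, Z=1, W=2, U=2) weight 1/264
  (Y=0, X=0, Z=1, W=2, U=3) weight 1/264
  (Y=0, X=1, Z=2, W=1, U=0) weight 1/252
  … 135 more
Group by X:
  weight(X=0) = 1/3
  weight(X=1) = 1/6
Total weight = 1/3 + 1/6 = 1/2
P(X=0 | obs) = 1/3 / 1/2 = 2/3
P(X=1 | obs) = 1/6 / 1/2 = 1/3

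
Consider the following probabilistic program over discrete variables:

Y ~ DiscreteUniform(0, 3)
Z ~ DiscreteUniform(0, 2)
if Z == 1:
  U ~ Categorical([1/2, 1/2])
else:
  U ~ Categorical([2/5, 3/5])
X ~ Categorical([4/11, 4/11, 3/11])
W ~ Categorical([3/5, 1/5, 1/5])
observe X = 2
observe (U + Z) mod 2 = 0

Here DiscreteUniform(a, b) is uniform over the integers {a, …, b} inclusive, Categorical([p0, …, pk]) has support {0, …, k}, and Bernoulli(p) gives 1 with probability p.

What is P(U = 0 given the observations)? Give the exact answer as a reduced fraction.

P(U = 0 | obs) = 8/13

Enumerate traces; 36 have nonzero weight after conditioning:
  (Y=0, Z=0, U=0, X=2, W=0) weight 3/550
  (Y=0, Z=0, U=0, X=2, W=1) weight 1/550
  (Y=0, Z=0, U=0, X=2, W=2) weight 1/550
  (Y=0, Z=1, U=1, X=2, W=0) weight 3/440
  (Y=0, Z=1, U=1, X=2, W=1) weight 1/440
  (Y=0, Z=1, U=1, X=2, W=2) weight 1/440
  (Y=0, Z=2, U=0, X=2, W=0) weight 3/550
  (Y=0, Z=2, U=0, X=2, W=1) weight 1/550
  … 28 more
Group by U:
  weight(U=0) = 4/55
  weight(U=1) = 1/22
Total weight = 4/55 + 1/22 = 13/110
P(U=0 | obs) = 4/55 / 13/110 = 8/13
P(U=1 | obs) = 1/22 / 13/110 = 5/13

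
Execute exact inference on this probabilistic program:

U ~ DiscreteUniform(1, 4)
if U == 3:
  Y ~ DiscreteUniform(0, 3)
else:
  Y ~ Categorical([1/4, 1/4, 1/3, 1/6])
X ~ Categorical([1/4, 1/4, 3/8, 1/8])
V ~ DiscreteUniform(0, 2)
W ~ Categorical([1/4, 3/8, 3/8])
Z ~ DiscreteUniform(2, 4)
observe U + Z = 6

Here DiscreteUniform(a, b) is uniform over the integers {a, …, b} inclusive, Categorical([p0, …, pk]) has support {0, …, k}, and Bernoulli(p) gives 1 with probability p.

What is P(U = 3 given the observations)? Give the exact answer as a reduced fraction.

Enumerate traces; 432 have nonzero weight after conditioning:
  (U=2, Y=0, X=0, V=0, W=0, Z=4) weight 1/2304
  (U=2, Y=0, X=0, V=0, W=1, Z=4) weight 1/1536
  (U=2, Y=0, X=0, V=0, W=2, Z=4) weight 1/1536
  (U=2, Y=0, X=0, V=1, W=0, Z=4) weight 1/2304
  (U=2, Y=0, X=0, V=1, W=1, Z=4) weight 1/1536
  (U=2, Y=0, X=0, V=1, W=2, Z=4) weight 1/1536
  (U=2, Y=0, X=0, V=2, W=0, Z=4) weight 1/2304
  (U=2, Y=0, X=0, V=2, W=1, Z=4) weight 1/1536
  (U=3, Y=0, X=0, V=0, W=0, Z=3) weight 1/2304
  (U=4, Y=0, X=0, V=0, W=0, Z=2) weight 1/2304
  … 422 more
Group by U:
  weight(U=2) = 1/12
  weight(U=3) = 1/12
  weight(U=4) = 1/12
Total weight = 1/12 + 1/12 + 1/12 = 1/4
P(U=2 | obs) = 1/12 / 1/4 = 1/3
P(U=3 | obs) = 1/12 / 1/4 = 1/3
P(U=4 | obs) = 1/12 / 1/4 = 1/3

P(U = 3 | obs) = 1/3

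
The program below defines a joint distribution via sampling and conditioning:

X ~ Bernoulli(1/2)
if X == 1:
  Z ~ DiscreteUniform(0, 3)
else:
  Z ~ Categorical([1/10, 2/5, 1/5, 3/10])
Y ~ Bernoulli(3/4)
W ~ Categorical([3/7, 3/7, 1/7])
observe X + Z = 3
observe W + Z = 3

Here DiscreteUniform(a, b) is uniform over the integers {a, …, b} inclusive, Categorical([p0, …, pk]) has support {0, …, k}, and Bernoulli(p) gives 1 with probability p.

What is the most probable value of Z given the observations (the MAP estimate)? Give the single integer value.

Enumerate traces; 4 have nonzero weight after conditioning:
  (X=0, Z=3, Y=0, W=0) weight 9/560
  (X=0, Z=3, Y=1, W=0) weight 27/560
  (X=1, Z=2, Y=0, W=1) weight 3/224
  (X=1, Z=2, Y=1, W=1) weight 9/224
Group by Z:
  weight(Z=2) = 3/56
  weight(Z=3) = 9/140
Total weight = 3/56 + 9/140 = 33/280
P(Z=2 | obs) = 3/56 / 33/280 = 5/11
P(Z=3 | obs) = 9/140 / 33/280 = 6/11
argmax = 3

argmax_v P(Z = v | obs) = 3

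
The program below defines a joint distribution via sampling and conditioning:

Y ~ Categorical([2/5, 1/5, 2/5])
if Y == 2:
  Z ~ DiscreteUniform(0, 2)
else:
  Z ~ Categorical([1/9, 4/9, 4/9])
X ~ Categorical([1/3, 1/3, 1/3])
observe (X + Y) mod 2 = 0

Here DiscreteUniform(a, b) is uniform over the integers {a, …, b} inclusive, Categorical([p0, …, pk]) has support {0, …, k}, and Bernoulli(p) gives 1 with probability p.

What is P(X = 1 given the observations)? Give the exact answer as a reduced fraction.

P(X = 1 | obs) = 1/9

Enumerate traces; 15 have nonzero weight after conditioning:
  (Y=0, Z=0, X=0) weight 2/135
  (Y=0, Z=0, X=2) weight 2/135
  (Y=0, Z=1, X=0) weight 8/135
  (Y=0, Z=1, X=2) weight 8/135
  (Y=0, Z=2, X=0) weight 8/135
  (Y=0, Z=2, X=2) weight 8/135
  (Y=1, Z=0, X=1) weight 1/135
  (Y=1, Z=1, X=1) weight 4/135
  … 7 more
Group by X:
  weight(X=0) = 4/15
  weight(X=1) = 1/15
  weight(X=2) = 4/15
Total weight = 4/15 + 1/15 + 4/15 = 3/5
P(X=0 | obs) = 4/15 / 3/5 = 4/9
P(X=1 | obs) = 1/15 / 3/5 = 1/9
P(X=2 | obs) = 4/15 / 3/5 = 4/9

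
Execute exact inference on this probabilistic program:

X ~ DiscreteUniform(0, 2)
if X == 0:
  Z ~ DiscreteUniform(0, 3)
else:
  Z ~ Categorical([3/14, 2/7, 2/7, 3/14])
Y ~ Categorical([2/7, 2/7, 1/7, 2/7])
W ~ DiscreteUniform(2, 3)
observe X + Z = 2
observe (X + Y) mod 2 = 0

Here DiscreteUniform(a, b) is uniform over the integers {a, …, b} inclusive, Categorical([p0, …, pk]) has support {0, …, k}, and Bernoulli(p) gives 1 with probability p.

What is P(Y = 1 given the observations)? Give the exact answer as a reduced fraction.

P(Y = 1 | obs) = 16/71

Enumerate traces; 12 have nonzero weight after conditioning:
  (X=0, Z=2, Y=0, W=2) weight 1/84
  (X=0, Z=2, Y=0, W=3) weight 1/84
  (X=0, Z=2, Y=2, W=2) weight 1/168
  (X=0, Z=2, Y=2, W=3) weight 1/168
  (X=1, Z=1, Y=1, W=2) weight 2/147
  (X=1, Z=1, Y=1, W=3) weight 2/147
  (X=1, Z=1, Y=3, W=2) weight 2/147
  (X=1, Z=1, Y=3, W=3) weight 2/147
  … 4 more
Group by Y:
  weight(Y=0) = 13/294
  weight(Y=1) = 4/147
  weight(Y=2) = 13/588
  weight(Y=3) = 4/147
Total weight = 13/294 + 4/147 + 13/588 + 4/147 = 71/588
P(Y=0 | obs) = 13/294 / 71/588 = 26/71
P(Y=1 | obs) = 4/147 / 71/588 = 16/71
P(Y=2 | obs) = 13/588 / 71/588 = 13/71
P(Y=3 | obs) = 4/147 / 71/588 = 16/71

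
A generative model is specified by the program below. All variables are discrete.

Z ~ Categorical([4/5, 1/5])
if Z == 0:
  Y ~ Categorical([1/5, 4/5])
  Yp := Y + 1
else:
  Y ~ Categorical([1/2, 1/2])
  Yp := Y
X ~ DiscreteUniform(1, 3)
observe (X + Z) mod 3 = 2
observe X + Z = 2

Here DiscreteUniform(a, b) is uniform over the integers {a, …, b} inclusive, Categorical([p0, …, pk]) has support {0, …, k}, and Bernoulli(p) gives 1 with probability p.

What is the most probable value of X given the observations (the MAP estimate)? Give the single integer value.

Enumerate traces; 4 have nonzero weight after conditioning:
  (Z=0, Y=0, X=2) weight 4/75
  (Z=0, Y=1, X=2) weight 16/75
  (Z=1, Y=0, X=1) weight 1/30
  (Z=1, Y=1, X=1) weight 1/30
Group by X:
  weight(X=1) = 1/15
  weight(X=2) = 4/15
Total weight = 1/15 + 4/15 = 1/3
P(X=1 | obs) = 1/15 / 1/3 = 1/5
P(X=2 | obs) = 4/15 / 1/3 = 4/5
argmax = 2

argmax_v P(X = v | obs) = 2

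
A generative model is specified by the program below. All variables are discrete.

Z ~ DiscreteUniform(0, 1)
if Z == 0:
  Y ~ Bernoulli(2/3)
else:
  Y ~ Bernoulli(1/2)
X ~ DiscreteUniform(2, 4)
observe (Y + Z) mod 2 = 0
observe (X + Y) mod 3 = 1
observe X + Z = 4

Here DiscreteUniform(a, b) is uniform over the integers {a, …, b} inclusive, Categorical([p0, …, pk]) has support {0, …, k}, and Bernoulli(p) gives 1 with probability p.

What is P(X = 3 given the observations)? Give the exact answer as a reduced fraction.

Enumerate traces; 2 have nonzero weight after conditioning:
  (Z=0, Y=0, X=4) weight 1/18
  (Z=1, Y=1, X=3) weight 1/12
Group by X:
  weight(X=3) = 1/12
  weight(X=4) = 1/18
Total weight = 1/12 + 1/18 = 5/36
P(X=3 | obs) = 1/12 / 5/36 = 3/5
P(X=4 | obs) = 1/18 / 5/36 = 2/5

P(X = 3 | obs) = 3/5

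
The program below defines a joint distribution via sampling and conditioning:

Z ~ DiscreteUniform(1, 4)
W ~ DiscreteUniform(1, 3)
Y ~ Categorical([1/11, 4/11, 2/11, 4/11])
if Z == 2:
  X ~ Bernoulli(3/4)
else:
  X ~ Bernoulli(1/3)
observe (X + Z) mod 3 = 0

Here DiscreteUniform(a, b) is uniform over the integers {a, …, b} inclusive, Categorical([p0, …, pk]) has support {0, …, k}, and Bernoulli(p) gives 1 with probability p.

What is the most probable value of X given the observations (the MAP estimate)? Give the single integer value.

argmax_v P(X = v | obs) = 1

Enumerate traces; 24 have nonzero weight after conditioning:
  (Z=2, W=1, Y=0, X=1) weight 1/176
  (Z=2, W=1, Y=1, X=1) weight 1/44
  (Z=2, W=1, Y=2, X=1) weight 1/88
  (Z=2, W=1, Y=3, X=1) weight 1/44
  (Z=2, W=2, Y=0, X=1) weight 1/176
  (Z=2, W=2, Y=1, X=1) weight 1/44
  (Z=2, W=2, Y=2, X=1) weight 1/88
  (Z=2, W=2, Y=3, X=1) weight 1/44
  (Z=3, W=1, Y=0, X=0) weight 1/198
  … 15 more
Group by X:
  weight(X=0) = 1/6
  weight(X=1) = 3/16
Total weight = 1/6 + 3/16 = 17/48
P(X=0 | obs) = 1/6 / 17/48 = 8/17
P(X=1 | obs) = 3/16 / 17/48 = 9/17
argmax = 1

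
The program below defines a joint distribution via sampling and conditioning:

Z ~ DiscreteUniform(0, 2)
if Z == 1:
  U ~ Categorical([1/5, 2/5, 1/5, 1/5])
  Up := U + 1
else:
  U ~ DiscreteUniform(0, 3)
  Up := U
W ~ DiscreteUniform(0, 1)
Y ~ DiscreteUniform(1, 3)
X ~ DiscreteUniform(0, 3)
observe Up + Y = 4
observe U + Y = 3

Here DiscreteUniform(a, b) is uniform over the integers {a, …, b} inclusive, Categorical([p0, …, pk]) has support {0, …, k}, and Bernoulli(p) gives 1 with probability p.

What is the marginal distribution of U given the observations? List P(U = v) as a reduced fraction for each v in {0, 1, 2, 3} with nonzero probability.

P(U=0) = 1/4, P(U=1) = 1/2, P(U=2) = 1/4

Enumerate traces; 24 have nonzero weight after conditioning:
  (Z=1, U=0, W=0, Y=3, X=0) weight 1/360
  (Z=1, U=0, W=0, Y=3, X=1) weight 1/360
  (Z=1, U=0, W=0, Y=3, X=2) weight 1/360
  (Z=1, U=0, W=0, Y=3, X=3) weight 1/360
  (Z=1, U=0, W=1, Y=3, X=0) weight 1/360
  (Z=1, U=0, W=1, Y=3, X=1) weight 1/360
  (Z=1, U=0, W=1, Y=3, X=2) weight 1/360
  (Z=1, U=0, W=1, Y=3, X=3) weight 1/360
  (Z=1, U=1, W=0, Y=2, X=0) weight 1/180
  (Z=1, U=2, W=0, Y=1, X=0) weight 1/360
  … 14 more
Group by U:
  weight(U=0) = 1/45
  weight(U=1) = 2/45
  weight(U=2) = 1/45
Total weight = 1/45 + 2/45 + 1/45 = 4/45
P(U=0 | obs) = 1/45 / 4/45 = 1/4
P(U=1 | obs) = 2/45 / 4/45 = 1/2
P(U=2 | obs) = 1/45 / 4/45 = 1/4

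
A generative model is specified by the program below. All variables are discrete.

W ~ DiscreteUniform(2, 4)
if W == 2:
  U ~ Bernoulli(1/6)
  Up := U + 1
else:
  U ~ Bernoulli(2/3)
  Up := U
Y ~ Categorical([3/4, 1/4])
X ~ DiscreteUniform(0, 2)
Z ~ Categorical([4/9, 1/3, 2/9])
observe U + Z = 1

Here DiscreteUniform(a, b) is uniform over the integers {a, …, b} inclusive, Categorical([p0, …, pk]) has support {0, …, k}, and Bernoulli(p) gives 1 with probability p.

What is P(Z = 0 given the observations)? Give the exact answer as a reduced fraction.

P(Z = 0 | obs) = 4/7

Enumerate traces; 36 have nonzero weight after conditioning:
  (W=2, U=0, Y=0, X=0, Z=1) weight 5/216
  (W=2, U=0, Y=0, X=1, Z=1) weight 5/216
  (W=2, U=0, Y=0, X=2, Z=1) weight 5/216
  (W=2, U=0, Y=1, X=0, Z=1) weight 5/648
  (W=2, U=0, Y=1, X=1, Z=1) weight 5/648
  (W=2, U=0, Y=1, X=2, Z=1) weight 5/648
  (W=2, U=1, Y=0, X=0, Z=0) weight 1/162
  (W=2, U=1, Y=0, X=1, Z=0) weight 1/162
  … 28 more
Group by Z:
  weight(Z=0) = 2/9
  weight(Z=1) = 1/6
Total weight = 2/9 + 1/6 = 7/18
P(Z=0 | obs) = 2/9 / 7/18 = 4/7
P(Z=1 | obs) = 1/6 / 7/18 = 3/7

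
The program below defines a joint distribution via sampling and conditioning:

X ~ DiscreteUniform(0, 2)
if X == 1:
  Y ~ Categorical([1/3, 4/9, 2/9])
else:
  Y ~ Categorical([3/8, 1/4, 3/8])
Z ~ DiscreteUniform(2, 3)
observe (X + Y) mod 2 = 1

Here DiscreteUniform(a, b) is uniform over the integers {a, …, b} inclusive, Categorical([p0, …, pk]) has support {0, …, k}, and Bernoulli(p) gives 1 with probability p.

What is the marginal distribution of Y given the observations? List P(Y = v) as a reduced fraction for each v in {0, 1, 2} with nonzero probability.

P(Y=0) = 6/19, P(Y=1) = 9/19, P(Y=2) = 4/19

Enumerate traces; 8 have nonzero weight after conditioning:
  (X=0, Y=1, Z=2) weight 1/24
  (X=0, Y=1, Z=3) weight 1/24
  (X=1, Y=0, Z=2) weight 1/18
  (X=1, Y=0, Z=3) weight 1/18
  (X=1, Y=2, Z=2) weight 1/27
  (X=1, Y=2, Z=3) weight 1/27
  (X=2, Y=1, Z=2) weight 1/24
  (X=2, Y=1, Z=3) weight 1/24
Group by Y:
  weight(Y=0) = 1/9
  weight(Y=1) = 1/6
  weight(Y=2) = 2/27
Total weight = 1/9 + 1/6 + 2/27 = 19/54
P(Y=0 | obs) = 1/9 / 19/54 = 6/19
P(Y=1 | obs) = 1/6 / 19/54 = 9/19
P(Y=2 | obs) = 2/27 / 19/54 = 4/19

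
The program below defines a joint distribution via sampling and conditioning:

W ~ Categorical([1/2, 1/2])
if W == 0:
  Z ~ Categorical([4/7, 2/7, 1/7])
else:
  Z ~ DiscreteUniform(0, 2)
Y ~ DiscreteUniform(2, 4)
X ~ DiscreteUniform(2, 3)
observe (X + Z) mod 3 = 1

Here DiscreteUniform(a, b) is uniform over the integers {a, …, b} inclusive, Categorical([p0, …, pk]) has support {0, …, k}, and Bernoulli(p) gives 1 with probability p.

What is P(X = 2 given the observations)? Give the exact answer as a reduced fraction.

Enumerate traces; 12 have nonzero weight after conditioning:
  (W=0, Z=1, Y=2, X=3) weight 1/42
  (W=0, Z=1, Y=3, X=3) weight 1/42
  (W=0, Z=1, Y=4, X=3) weight 1/42
  (W=0, Z=2, Y=2, X=2) weight 1/84
  (W=0, Z=2, Y=3, X=2) weight 1/84
  (W=0, Z=2, Y=4, X=2) weight 1/84
  (W=1, Z=1, Y=2, X=3) weight 1/36
  (W=1, Z=1, Y=3, X=3) weight 1/36
  … 4 more
Group by X:
  weight(X=2) = 5/42
  weight(X=3) = 13/84
Total weight = 5/42 + 13/84 = 23/84
P(X=2 | obs) = 5/42 / 23/84 = 10/23
P(X=3 | obs) = 13/84 / 23/84 = 13/23

P(X = 2 | obs) = 10/23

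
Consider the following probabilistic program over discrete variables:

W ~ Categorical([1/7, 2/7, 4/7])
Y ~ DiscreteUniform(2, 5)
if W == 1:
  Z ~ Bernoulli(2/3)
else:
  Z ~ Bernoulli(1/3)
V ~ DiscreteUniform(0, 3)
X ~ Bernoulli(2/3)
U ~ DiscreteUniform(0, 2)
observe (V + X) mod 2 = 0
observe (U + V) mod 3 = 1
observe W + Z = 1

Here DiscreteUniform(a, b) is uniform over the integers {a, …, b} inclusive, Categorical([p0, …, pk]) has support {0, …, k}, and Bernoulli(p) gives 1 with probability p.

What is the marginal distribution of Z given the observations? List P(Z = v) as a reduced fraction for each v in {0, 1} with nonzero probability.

P(Z=0) = 2/3, P(Z=1) = 1/3

Enumerate traces; 32 have nonzero weight after conditioning:
  (W=0, Y=2, Z=1, V=0, X=0, U=1) weight 1/3024
  (W=0, Y=2, Z=1, V=1, X=1, U=0) weight 1/1512
  (W=0, Y=2, Z=1, V=2, X=0, U=2) weight 1/3024
  (W=0, Y=2, Z=1, V=3, X=1, U=1) weight 1/1512
  (W=0, Y=3, Z=1, V=0, X=0, U=1) weight 1/3024
  (W=0, Y=3, Z=1, V=1, X=1, U=0) weight 1/1512
  (W=0, Y=3, Z=1, V=2, X=0, U=2) weight 1/3024
  (W=0, Y=3, Z=1, V=3, X=1, U=1) weight 1/1512
  (W=1, Y=2, Z=0, V=0, X=0, U=1) weight 1/1512
  … 23 more
Group by Z:
  weight(Z=0) = 1/63
  weight(Z=1) = 1/126
Total weight = 1/63 + 1/126 = 1/42
P(Z=0 | obs) = 1/63 / 1/42 = 2/3
P(Z=1 | obs) = 1/126 / 1/42 = 1/3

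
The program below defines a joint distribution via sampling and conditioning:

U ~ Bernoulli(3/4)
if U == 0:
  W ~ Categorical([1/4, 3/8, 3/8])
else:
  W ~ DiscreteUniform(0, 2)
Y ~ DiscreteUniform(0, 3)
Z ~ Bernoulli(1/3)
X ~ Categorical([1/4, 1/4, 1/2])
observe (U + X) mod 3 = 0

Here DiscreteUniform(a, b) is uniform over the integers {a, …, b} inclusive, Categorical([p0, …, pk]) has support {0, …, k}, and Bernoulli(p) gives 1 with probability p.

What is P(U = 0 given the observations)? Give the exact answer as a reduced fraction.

P(U = 0 | obs) = 1/7

Enumerate traces; 48 have nonzero weight after conditioning:
  (U=0, W=0, Y=0, Z=0, X=0) weight 1/384
  (U=0, W=0, Y=0, Z=1, X=0) weight 1/768
  (U=0, W=0, Y=1, Z=0, X=0) weight 1/384
  (U=0, W=0, Y=1, Z=1, X=0) weight 1/768
  (U=0, W=0, Y=2, Z=0, X=0) weight 1/384
  (U=0, W=0, Y=2, Z=1, X=0) weight 1/768
  (U=0, W=0, Y=3, Z=0, X=0) weight 1/384
  (U=0, W=0, Y=3, Z=1, X=0) weight 1/768
  (U=1, W=0, Y=0, Z=0, X=2) weight 1/48
  … 39 more
Group by U:
  weight(U=0) = 1/16
  weight(U=1) = 3/8
Total weight = 1/16 + 3/8 = 7/16
P(U=0 | obs) = 1/16 / 7/16 = 1/7
P(U=1 | obs) = 3/8 / 7/16 = 6/7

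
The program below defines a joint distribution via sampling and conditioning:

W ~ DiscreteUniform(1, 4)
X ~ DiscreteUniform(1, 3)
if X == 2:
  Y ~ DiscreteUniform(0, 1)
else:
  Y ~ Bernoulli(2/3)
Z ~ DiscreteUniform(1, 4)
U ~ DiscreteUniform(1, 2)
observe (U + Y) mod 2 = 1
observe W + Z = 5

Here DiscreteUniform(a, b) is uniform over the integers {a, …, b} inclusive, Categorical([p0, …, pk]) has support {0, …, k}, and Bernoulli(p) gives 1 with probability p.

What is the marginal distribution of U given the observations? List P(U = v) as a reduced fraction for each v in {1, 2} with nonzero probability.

Enumerate traces; 24 have nonzero weight after conditioning:
  (W=1, X=1, Y=0, Z=4, U=1) weight 1/288
  (W=1, X=1, Y=1, Z=4, U=2) weight 1/144
  (W=1, X=2, Y=0, Z=4, U=1) weight 1/192
  (W=1, X=2, Y=1, Z=4, U=2) weight 1/192
  (W=1, X=3, Y=0, Z=4, U=1) weight 1/288
  (W=1, X=3, Y=1, Z=4, U=2) weight 1/144
  (W=2, X=1, Y=0, Z=3, U=1) weight 1/288
  (W=2, X=1, Y=1, Z=3, U=2) weight 1/144
  … 16 more
Group by U:
  weight(U=1) = 7/144
  weight(U=2) = 11/144
Total weight = 7/144 + 11/144 = 1/8
P(U=1 | obs) = 7/144 / 1/8 = 7/18
P(U=2 | obs) = 11/144 / 1/8 = 11/18

P(U=1) = 7/18, P(U=2) = 11/18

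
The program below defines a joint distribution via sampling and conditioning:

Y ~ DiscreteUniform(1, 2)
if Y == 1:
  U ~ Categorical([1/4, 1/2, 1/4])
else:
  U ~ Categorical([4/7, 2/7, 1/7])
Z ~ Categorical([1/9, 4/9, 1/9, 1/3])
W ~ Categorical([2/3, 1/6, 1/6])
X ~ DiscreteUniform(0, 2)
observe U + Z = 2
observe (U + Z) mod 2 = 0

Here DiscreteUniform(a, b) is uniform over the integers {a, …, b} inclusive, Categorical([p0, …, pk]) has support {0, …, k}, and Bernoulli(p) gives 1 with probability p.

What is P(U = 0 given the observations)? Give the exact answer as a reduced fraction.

Enumerate traces; 54 have nonzero weight after conditioning:
  (Y=1, U=0, Z=2, W=0, X=0) weight 1/324
  (Y=1, U=0, Z=2, W=0, X=1) weight 1/324
  (Y=1, U=0, Z=2, W=0, X=2) weight 1/324
  (Y=1, U=0, Z=2, W=1, X=0) weight 1/1296
  (Y=1, U=0, Z=2, W=1, X=1) weight 1/1296
  (Y=1, U=0, Z=2, W=1, X=2) weight 1/1296
  (Y=1, U=0, Z=2, W=2, X=0) weight 1/1296
  (Y=1, U=0, Z=2, W=2, X=1) weight 1/1296
  (Y=1, U=1, Z=1, W=0, X=0) weight 2/81
  (Y=1, U=2, Z=0, W=0, X=0) weight 1/324
  … 44 more
Group by U:
  weight(U=0) = 23/504
  weight(U=1) = 11/63
  weight(U=2) = 11/504
Total weight = 23/504 + 11/63 + 11/504 = 61/252
P(U=0 | obs) = 23/504 / 61/252 = 23/122
P(U=1 | obs) = 11/63 / 61/252 = 44/61
P(U=2 | obs) = 11/504 / 61/252 = 11/122

P(U = 0 | obs) = 23/122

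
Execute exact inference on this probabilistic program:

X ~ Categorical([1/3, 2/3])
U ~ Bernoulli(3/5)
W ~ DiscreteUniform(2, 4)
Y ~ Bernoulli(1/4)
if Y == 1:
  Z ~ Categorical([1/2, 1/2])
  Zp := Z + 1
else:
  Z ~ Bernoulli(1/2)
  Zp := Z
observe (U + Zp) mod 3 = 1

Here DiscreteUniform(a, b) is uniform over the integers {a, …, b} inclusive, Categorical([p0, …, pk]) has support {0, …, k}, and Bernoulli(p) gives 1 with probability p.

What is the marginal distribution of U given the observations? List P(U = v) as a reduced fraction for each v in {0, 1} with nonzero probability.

P(U=0) = 8/17, P(U=1) = 9/17

Enumerate traces; 18 have nonzero weight after conditioning:
  (X=0, U=0, W=2, Y=0, Z=1) weight 1/60
  (X=0, U=0, W=2, Y=1, Z=0) weight 1/180
  (X=0, U=0, W=3, Y=0, Z=1) weight 1/60
  (X=0, U=0, W=3, Y=1, Z=0) weight 1/180
  (X=0, U=0, W=4, Y=0, Z=1) weight 1/60
  (X=0, U=0, W=4, Y=1, Z=0) weight 1/180
  (X=0, U=1, W=2, Y=0, Z=0) weight 1/40
  (X=0, U=1, W=3, Y=0, Z=0) weight 1/40
  … 10 more
Group by U:
  weight(U=0) = 1/5
  weight(U=1) = 9/40
Total weight = 1/5 + 9/40 = 17/40
P(U=0 | obs) = 1/5 / 17/40 = 8/17
P(U=1 | obs) = 9/40 / 17/40 = 9/17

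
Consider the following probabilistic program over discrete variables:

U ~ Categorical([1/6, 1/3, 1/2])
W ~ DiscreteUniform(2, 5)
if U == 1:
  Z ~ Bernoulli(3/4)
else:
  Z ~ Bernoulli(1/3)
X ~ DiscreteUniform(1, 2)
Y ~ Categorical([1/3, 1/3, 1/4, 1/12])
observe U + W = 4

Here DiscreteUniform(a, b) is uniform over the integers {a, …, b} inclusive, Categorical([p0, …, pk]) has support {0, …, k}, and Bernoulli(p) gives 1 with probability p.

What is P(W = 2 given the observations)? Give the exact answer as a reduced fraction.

Enumerate traces; 48 have nonzero weight after conditioning:
  (U=0, W=4, Z=0, X=1, Y=0) weight 1/216
  (U=0, W=4, Z=0, X=1, Y=1) weight 1/216
  (U=0, W=4, Z=0, X=1, Y=2) weight 1/288
  (U=0, W=4, Z=0, X=1, Y=3) weight 1/864
  (U=0, W=4, Z=0, X=2, Y=0) weight 1/216
  (U=0, W=4, Z=0, X=2, Y=1) weight 1/216
  (U=0, W=4, Z=0, X=2, Y=2) weight 1/288
  (U=0, W=4, Z=0, X=2, Y=3) weight 1/864
  (U=1, W=3, Z=0, X=1, Y=0) weight 1/288
  (U=2, W=2, Z=0, X=1, Y=0) weight 1/72
  … 38 more
Group by W:
  weight(W=2) = 1/8
  weight(W=3) = 1/12
  weight(W=4) = 1/24
Total weight = 1/8 + 1/12 + 1/24 = 1/4
P(W=2 | obs) = 1/8 / 1/4 = 1/2
P(W=3 | obs) = 1/12 / 1/4 = 1/3
P(W=4 | obs) = 1/24 / 1/4 = 1/6

P(W = 2 | obs) = 1/2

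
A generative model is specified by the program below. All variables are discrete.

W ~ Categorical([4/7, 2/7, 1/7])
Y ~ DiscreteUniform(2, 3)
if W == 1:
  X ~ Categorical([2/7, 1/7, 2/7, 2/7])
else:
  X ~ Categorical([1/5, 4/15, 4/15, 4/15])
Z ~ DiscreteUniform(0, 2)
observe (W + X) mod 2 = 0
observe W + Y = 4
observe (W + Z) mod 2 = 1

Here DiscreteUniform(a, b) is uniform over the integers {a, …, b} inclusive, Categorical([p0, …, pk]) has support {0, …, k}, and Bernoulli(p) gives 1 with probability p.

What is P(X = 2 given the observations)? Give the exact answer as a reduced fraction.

Enumerate traces; 6 have nonzero weight after conditioning:
  (W=1, Y=3, X=1, Z=0) weight 1/147
  (W=1, Y=3, X=1, Z=2) weight 1/147
  (W=1, Y=3, X=3, Z=0) weight 2/147
  (W=1, Y=3, X=3, Z=2) weight 2/147
  (W=2, Y=2, X=0, Z=1) weight 1/210
  (W=2, Y=2, X=2, Z=1) weight 2/315
Group by X:
  weight(X=0) = 1/210
  weight(X=1) = 2/147
  weight(X=2) = 2/315
  weight(X=3) = 4/147
Total weight = 1/210 + 2/147 + 2/315 + 4/147 = 229/4410
P(X=0 | obs) = 1/210 / 229/4410 = 21/229
P(X=1 | obs) = 2/147 / 229/4410 = 60/229
P(X=2 | obs) = 2/315 / 229/4410 = 28/229
P(X=3 | obs) = 4/147 / 229/4410 = 120/229

P(X = 2 | obs) = 28/229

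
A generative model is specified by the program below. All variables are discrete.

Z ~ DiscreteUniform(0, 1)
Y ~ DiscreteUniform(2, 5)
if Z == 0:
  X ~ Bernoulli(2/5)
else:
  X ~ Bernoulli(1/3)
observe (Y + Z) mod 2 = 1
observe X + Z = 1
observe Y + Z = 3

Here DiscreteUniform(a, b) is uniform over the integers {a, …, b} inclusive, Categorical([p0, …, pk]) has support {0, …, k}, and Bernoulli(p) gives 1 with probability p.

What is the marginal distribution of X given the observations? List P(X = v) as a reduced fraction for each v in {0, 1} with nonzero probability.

Enumerate traces; 2 have nonzero weight after conditioning:
  (Z=0, Y=3, X=1) weight 1/20
  (Z=1, Y=2, X=0) weight 1/12
Group by X:
  weight(X=0) = 1/12
  weight(X=1) = 1/20
Total weight = 1/12 + 1/20 = 2/15
P(X=0 | obs) = 1/12 / 2/15 = 5/8
P(X=1 | obs) = 1/20 / 2/15 = 3/8

P(X=0) = 5/8, P(X=1) = 3/8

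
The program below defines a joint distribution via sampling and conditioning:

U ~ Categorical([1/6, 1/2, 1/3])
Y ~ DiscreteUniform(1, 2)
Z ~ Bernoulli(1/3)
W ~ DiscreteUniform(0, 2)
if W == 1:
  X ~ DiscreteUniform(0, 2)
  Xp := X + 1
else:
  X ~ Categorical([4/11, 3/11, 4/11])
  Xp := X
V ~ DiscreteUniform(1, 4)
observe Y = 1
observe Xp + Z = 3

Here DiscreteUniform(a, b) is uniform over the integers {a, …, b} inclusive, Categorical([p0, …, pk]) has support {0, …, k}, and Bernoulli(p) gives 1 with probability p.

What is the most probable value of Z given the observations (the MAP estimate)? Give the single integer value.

argmax_v P(Z = v | obs) = 1

Enumerate traces; 48 have nonzero weight after conditioning:
  (U=0, Y=1, Z=0, W=1, X=2, V=1) weight 1/648
  (U=0, Y=1, Z=0, W=1, X=2, V=2) weight 1/648
  (U=0, Y=1, Z=0, W=1, X=2, V=3) weight 1/648
  (U=0, Y=1, Z=0, W=1, X=2, V=4) weight 1/648
  (U=0, Y=1, Z=1, W=0, X=2, V=1) weight 1/1188
  (U=0, Y=1, Z=1, W=0, X=2, V=2) weight 1/1188
  (U=0, Y=1, Z=1, W=0, X=2, V=3) weight 1/1188
  (U=0, Y=1, Z=1, W=0, X=2, V=4) weight 1/1188
  … 40 more
Group by Z:
  weight(Z=0) = 1/27
  weight(Z=1) = 35/594
Total weight = 1/27 + 35/594 = 19/198
P(Z=0 | obs) = 1/27 / 19/198 = 22/57
P(Z=1 | obs) = 35/594 / 19/198 = 35/57
argmax = 1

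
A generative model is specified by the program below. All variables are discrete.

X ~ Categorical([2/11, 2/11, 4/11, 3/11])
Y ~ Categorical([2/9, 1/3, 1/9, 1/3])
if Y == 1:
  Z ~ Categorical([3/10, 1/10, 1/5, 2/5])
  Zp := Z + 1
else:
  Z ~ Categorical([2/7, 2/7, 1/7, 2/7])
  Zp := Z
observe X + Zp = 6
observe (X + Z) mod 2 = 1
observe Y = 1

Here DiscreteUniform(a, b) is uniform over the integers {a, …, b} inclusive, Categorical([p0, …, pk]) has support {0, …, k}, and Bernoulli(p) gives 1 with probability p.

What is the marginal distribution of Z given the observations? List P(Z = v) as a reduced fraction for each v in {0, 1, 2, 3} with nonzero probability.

P(Z=2) = 3/11, P(Z=3) = 8/11

Enumerate traces; 2 have nonzero weight after conditioning:
  (X=2, Y=1, Z=3) weight 8/165
  (X=3, Y=1, Z=2) weight 1/55
Group by Z:
  weight(Z=2) = 1/55
  weight(Z=3) = 8/165
Total weight = 1/55 + 8/165 = 1/15
P(Z=2 | obs) = 1/55 / 1/15 = 3/11
P(Z=3 | obs) = 8/165 / 1/15 = 8/11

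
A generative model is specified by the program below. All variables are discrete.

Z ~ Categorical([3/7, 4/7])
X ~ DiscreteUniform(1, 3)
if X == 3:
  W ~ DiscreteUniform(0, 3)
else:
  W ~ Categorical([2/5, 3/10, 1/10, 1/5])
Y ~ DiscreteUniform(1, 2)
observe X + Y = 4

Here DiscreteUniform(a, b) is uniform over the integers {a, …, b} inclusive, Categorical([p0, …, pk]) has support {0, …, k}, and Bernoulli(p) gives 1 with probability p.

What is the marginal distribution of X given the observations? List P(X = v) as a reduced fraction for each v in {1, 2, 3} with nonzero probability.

Enumerate traces; 16 have nonzero weight after conditioning:
  (Z=0, X=2, W=0, Y=2) weight 1/35
  (Z=0, X=2, W=1, Y=2) weight 3/140
  (Z=0, X=2, W=2, Y=2) weight 1/140
  (Z=0, X=2, W=3, Y=2) weight 1/70
  (Z=0, X=3, W=0, Y=1) weight 1/56
  (Z=0, X=3, W=1, Y=1) weight 1/56
  (Z=0, X=3, W=2, Y=1) weight 1/56
  (Z=0, X=3, W=3, Y=1) weight 1/56
  … 8 more
Group by X:
  weight(X=2) = 1/6
  weight(X=3) = 1/6
Total weight = 1/6 + 1/6 = 1/3
P(X=2 | obs) = 1/6 / 1/3 = 1/2
P(X=3 | obs) = 1/6 / 1/3 = 1/2

P(X=2) = 1/2, P(X=3) = 1/2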